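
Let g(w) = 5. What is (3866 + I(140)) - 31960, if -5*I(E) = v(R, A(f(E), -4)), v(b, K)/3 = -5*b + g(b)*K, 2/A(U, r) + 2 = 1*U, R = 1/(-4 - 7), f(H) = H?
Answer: -7107862/253 ≈ -28094.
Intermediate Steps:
R = -1/11 (R = 1/(-11) = -1/11 ≈ -0.090909)
A(U, r) = 2/(-2 + U) (A(U, r) = 2/(-2 + 1*U) = 2/(-2 + U))
v(b, K) = -15*b + 15*K (v(b, K) = 3*(-5*b + 5*K) = -15*b + 15*K)
I(E) = -3/11 - 6/(-2 + E) (I(E) = -(-15*(-1/11) + 15*(2/(-2 + E)))/5 = -(15/11 + 30/(-2 + E))/5 = -3/11 - 6/(-2 + E))
(3866 + I(140)) - 31960 = (3866 + 3*(-20 - 1*140)/(11*(-2 + 140))) - 31960 = (3866 + (3/11)*(-20 - 140)/138) - 31960 = (3866 + (3/11)*(1/138)*(-160)) - 31960 = (3866 - 80/253) - 31960 = 978018/253 - 31960 = -7107862/253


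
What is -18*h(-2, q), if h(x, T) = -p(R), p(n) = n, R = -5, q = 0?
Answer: -90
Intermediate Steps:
h(x, T) = 5 (h(x, T) = -1*(-5) = 5)
-18*h(-2, q) = -18*5 = -90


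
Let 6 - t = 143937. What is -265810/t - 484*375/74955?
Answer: -413312530/719223207 ≈ -0.57467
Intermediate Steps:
t = -143931 (t = 6 - 1*143937 = 6 - 143937 = -143931)
-265810/t - 484*375/74955 = -265810/(-143931) - 484*375/74955 = -265810*(-1/143931) - 181500*1/74955 = 265810/143931 - 12100/4997 = -413312530/719223207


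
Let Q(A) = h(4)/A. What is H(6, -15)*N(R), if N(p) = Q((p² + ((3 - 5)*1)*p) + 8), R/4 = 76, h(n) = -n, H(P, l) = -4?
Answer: 2/11477 ≈ 0.00017426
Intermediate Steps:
R = 304 (R = 4*76 = 304)
Q(A) = -4/A (Q(A) = (-1*4)/A = -4/A)
N(p) = -4/(8 + p² - 2*p) (N(p) = -4/((p² + ((3 - 5)*1)*p) + 8) = -4/((p² + (-2*1)*p) + 8) = -4/((p² - 2*p) + 8) = -4/(8 + p² - 2*p))
H(6, -15)*N(R) = -(-16)/(8 + 304² - 2*304) = -(-16)/(8 + 92416 - 608) = -(-16)/91816 = -4*(-1/22954) = 2/11477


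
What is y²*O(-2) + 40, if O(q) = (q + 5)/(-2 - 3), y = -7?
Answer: 53/5 ≈ 10.600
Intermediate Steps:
O(q) = -1 - q/5 (O(q) = (5 + q)/(-5) = (5 + q)*(-⅕) = -1 - q/5)
y²*O(-2) + 40 = (-7)²*(-1 - ⅕*(-2)) + 40 = 49*(-1 + ⅖) + 40 = 49*(-⅗) + 40 = -147/5 + 40 = 53/5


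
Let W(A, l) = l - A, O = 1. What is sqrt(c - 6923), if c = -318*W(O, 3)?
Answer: I*sqrt(7559) ≈ 86.943*I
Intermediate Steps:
c = -636 (c = -318*(3 - 1*1) = -318*(3 - 1) = -318*2 = -636)
sqrt(c - 6923) = sqrt(-636 - 6923) = sqrt(-7559) = I*sqrt(7559)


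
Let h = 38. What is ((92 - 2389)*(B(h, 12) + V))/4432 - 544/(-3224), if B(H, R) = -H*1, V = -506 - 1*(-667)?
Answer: -113558617/1786096 ≈ -63.579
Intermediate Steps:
V = 161 (V = -506 + 667 = 161)
B(H, R) = -H
((92 - 2389)*(B(h, 12) + V))/4432 - 544/(-3224) = ((92 - 2389)*(-1*38 + 161))/4432 - 544/(-3224) = -2297*(-38 + 161)*(1/4432) - 544*(-1/3224) = -2297*123*(1/4432) + 68/403 = -282531*1/4432 + 68/403 = -282531/4432 + 68/403 = -113558617/1786096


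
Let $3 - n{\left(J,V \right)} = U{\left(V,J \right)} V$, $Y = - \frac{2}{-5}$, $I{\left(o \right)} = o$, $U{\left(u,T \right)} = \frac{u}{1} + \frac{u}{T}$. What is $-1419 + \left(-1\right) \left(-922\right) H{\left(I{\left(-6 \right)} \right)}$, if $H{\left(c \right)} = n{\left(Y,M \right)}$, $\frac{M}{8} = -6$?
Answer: $-7433661$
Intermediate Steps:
$U{\left(u,T \right)} = u + \frac{u}{T}$ ($U{\left(u,T \right)} = u 1 + \frac{u}{T} = u + \frac{u}{T}$)
$M = -48$ ($M = 8 \left(-6\right) = -48$)
$Y = \frac{2}{5}$ ($Y = \left(-2\right) \left(- \frac{1}{5}\right) = \frac{2}{5} \approx 0.4$)
$n{\left(J,V \right)} = 3 - V \left(V + \frac{V}{J}\right)$ ($n{\left(J,V \right)} = 3 - \left(V + \frac{V}{J}\right) V = 3 - V \left(V + \frac{V}{J}\right)$)
$H{\left(c \right)} = -8061$ ($H{\left(c \right)} = 3 - \left(-48\right)^{2} - \frac{\left(-48\right)^{2}}{\frac{2}{5}} = 3 - 2304 - \frac{5}{2} \cdot 2304 = 3 - 2304 - 5760 = -8061$)
$-1419 + \left(-1\right) \left(-922\right) H{\left(I{\left(-6 \right)} \right)} = -1419 + \left(-1\right) \left(-922\right) \left(-8061\right) = -1419 + 922 \left(-8061\right) = -1419 - 7432242 = -7433661$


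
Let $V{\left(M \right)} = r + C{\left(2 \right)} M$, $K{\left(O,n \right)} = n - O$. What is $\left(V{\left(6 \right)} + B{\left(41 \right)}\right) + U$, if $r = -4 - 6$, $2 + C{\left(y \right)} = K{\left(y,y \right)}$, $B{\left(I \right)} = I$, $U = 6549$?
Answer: $6568$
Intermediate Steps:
$C{\left(y \right)} = -2$ ($C{\left(y \right)} = -2 + \left(y - y\right) = -2 + 0 = -2$)
$r = -10$ ($r = -4 - 6 = -10$)
$V{\left(M \right)} = -10 - 2 M$
$\left(V{\left(6 \right)} + B{\left(41 \right)}\right) + U = \left(\left(-10 - 12\right) + 41\right) + 6549 = \left(-22 + 41\right) + 6549 = 19 + 6549 = 6568$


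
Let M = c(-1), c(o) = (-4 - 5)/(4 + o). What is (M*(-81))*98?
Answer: 23814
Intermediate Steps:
c(o) = -9/(4 + o)
M = -3 (M = -9/(4 - 1) = -9/3 = -9*1/3 = -3)
(M*(-81))*98 = -3*(-81)*98 = 243*98 = 23814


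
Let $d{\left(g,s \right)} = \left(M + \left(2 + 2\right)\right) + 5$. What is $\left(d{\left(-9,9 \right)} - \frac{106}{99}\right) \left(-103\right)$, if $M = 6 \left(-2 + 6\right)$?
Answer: $- \frac{325583}{99} \approx -3288.7$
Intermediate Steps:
$M = 24$ ($M = 6 \cdot 4 = 24$)
$d{\left(g,s \right)} = 33$ ($d{\left(g,s \right)} = \left(24 + \left(2 + 2\right)\right) + 5 = \left(24 + 4\right) + 5 = 28 + 5 = 33$)
$\left(d{\left(-9,9 \right)} - \frac{106}{99}\right) \left(-103\right) = \left(33 - \frac{106}{99}\right) \left(-103\right) = \frac{3161}{99} \left(-103\right) = - \frac{325583}{99}$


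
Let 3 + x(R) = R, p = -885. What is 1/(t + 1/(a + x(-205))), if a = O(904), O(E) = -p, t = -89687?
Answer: -677/60718098 ≈ -1.1150e-5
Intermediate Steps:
x(R) = -3 + R
O(E) = 885 (O(E) = -1*(-885) = 885)
a = 885
1/(t + 1/(a + x(-205))) = 1/(-89687 + 1/(885 + (-3 - 205))) = 1/(-89687 + 1/(885 - 208)) = 1/(-89687 + 1/677) = 1/(-60718098/677) = -677/60718098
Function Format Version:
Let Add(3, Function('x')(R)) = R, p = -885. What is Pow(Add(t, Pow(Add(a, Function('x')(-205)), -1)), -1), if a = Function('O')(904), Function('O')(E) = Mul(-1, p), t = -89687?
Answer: Rational(-677, 60718098) ≈ -1.1150e-5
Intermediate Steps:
Function('x')(R) = Add(-3, R)
Function('O')(E) = 885 (Function('O')(E) = Mul(-1, -885) = 885)
a = 885
Pow(Add(t, Pow(Add(a, Function('x')(-205)), -1)), -1) = Pow(Add(-89687, Pow(Add(885, Add(-3, -205)), -1)), -1) = Pow(Add(-89687, Pow(Add(885, -208), -1)), -1) = Pow(Add(-89687, Pow(677, -1)), -1) = Pow(Add(-89687, Rational(1, 677)), -1) = Pow(Rational(-60718098, 677), -1) = Rational(-677, 60718098)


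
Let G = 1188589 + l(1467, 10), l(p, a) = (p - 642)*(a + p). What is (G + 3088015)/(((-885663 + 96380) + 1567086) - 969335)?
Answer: -5495129/191532 ≈ -28.690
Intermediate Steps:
l(p, a) = (-642 + p)*(a + p)
G = 2407114 (G = 1188589 + (1467² - 642*10 - 642*1467 + 10*1467) = 1188589 + (2152089 - 6420 - 941814 + 14670) = 1188589 + 1218525 = 2407114)
(G + 3088015)/(((-885663 + 96380) + 1567086) - 969335) = (2407114 + 3088015)/(((-885663 + 96380) + 1567086) - 969335) = 5495129/((-789283 + 1567086) - 969335) = 5495129/(777803 - 969335) = 5495129/(-191532) = 5495129*(-1/191532) = -5495129/191532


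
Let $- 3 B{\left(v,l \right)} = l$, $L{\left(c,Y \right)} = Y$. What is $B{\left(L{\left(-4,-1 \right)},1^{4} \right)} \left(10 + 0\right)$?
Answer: $- \frac{10}{3} \approx -3.3333$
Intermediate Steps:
$B{\left(v,l \right)} = - \frac{l}{3}$
$B{\left(L{\left(-4,-1 \right)},1^{4} \right)} \left(10 + 0\right) = - \frac{1^{4}}{3} \left(10 + 0\right) = \left(- \frac{1}{3}\right) 1 \cdot 10 = \left(- \frac{1}{3}\right) 10 = - \frac{10}{3}$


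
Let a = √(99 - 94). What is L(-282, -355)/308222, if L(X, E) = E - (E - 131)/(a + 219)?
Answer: -8458973/7390547116 - 243*√5/7390547116 ≈ -0.0011446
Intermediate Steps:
a = √5 ≈ 2.2361
L(X, E) = E - (-131 + E)/(219 + √5) (L(X, E) = E - (E - 131)/(√5 + 219) = E - (-131 + E)/(219 + √5))
L(-282, -355)/308222 = (28689/47956 - 131*√5/47956 + (47737/47956)*(-355) + (1/47956)*(-355)*√5)/308222 = (28689/47956 - 131*√5/47956 - 16946635/47956 - 355*√5/47956)*(1/308222) = (-8458973/23978 - 243*√5/23978)*(1/308222) = -8458973/7390547116 - 243*√5/7390547116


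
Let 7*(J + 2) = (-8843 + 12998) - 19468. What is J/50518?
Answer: -1179/27202 ≈ -0.043342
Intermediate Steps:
J = -15327/7 (J = -2 + ((-8843 + 12998) - 19468)/7 = -2 + (4155 - 19468)/7 = -2 + (1/7)*(-15313) = -2 - 15313/7 = -15327/7 ≈ -2189.6)
J/50518 = -15327/7/50518 = -15327/7*1/50518 = -1179/27202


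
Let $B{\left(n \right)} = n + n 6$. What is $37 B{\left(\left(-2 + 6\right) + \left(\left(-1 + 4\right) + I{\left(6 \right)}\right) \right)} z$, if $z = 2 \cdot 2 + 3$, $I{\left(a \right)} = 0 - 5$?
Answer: $3626$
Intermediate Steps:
$I{\left(a \right)} = -5$ ($I{\left(a \right)} = 0 - 5 = -5$)
$B{\left(n \right)} = 7 n$ ($B{\left(n \right)} = n + 6 n = 7 n$)
$z = 7$ ($z = 4 + 3 = 7$)
$37 B{\left(\left(-2 + 6\right) + \left(\left(-1 + 4\right) + I{\left(6 \right)}\right) \right)} z = 37 \cdot 7 \left(\left(-2 + 6\right) + \left(\left(-1 + 4\right) - 5\right)\right) 7 = 37 \cdot 7 \left(4 + \left(3 - 5\right)\right) 7 = 37 \cdot 7 \left(4 - 2\right) 7 = 37 \cdot 7 \cdot 2 \cdot 7 = 37 \cdot 14 \cdot 7 = 518 \cdot 7 = 3626$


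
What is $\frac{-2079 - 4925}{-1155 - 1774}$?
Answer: $\frac{7004}{2929} \approx 2.3913$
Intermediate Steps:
$\frac{-2079 - 4925}{-1155 - 1774} = - \frac{7004}{-2929} = \left(-7004\right) \left(- \frac{1}{2929}\right) = \frac{7004}{2929}$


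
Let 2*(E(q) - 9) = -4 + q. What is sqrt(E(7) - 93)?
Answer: I*sqrt(330)/2 ≈ 9.0829*I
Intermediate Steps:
E(q) = 7 + q/2 (E(q) = 9 + (-4 + q)/2 = 9 + (-2 + q/2) = 7 + q/2)
sqrt(E(7) - 93) = sqrt((7 + (1/2)*7) - 93) = sqrt((7 + 7/2) - 93) = sqrt(21/2 - 93) = sqrt(-165/2) = I*sqrt(330)/2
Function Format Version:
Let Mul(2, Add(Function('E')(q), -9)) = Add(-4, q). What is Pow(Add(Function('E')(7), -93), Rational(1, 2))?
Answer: Mul(Rational(1, 2), I, Pow(330, Rational(1, 2))) ≈ Mul(9.0829, I)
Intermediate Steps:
Function('E')(q) = Add(7, Mul(Rational(1, 2), q)) (Function('E')(q) = Add(9, Mul(Rational(1, 2), Add(-4, q))) = Add(9, Add(-2, Mul(Rational(1, 2), q))) = Add(7, Mul(Rational(1, 2), q)))
Pow(Add(Function('E')(7), -93), Rational(1, 2)) = Pow(Add(Add(7, Mul(Rational(1, 2), 7)), -93), Rational(1, 2)) = Pow(Add(Add(7, Rational(7, 2)), -93), Rational(1, 2)) = Pow(Add(Rational(21, 2), -93), Rational(1, 2)) = Pow(Rational(-165, 2), Rational(1, 2)) = Mul(Rational(1, 2), I, Pow(330, Rational(1, 2)))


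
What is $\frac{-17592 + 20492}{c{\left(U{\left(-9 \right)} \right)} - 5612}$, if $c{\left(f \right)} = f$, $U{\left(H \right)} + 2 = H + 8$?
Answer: $- \frac{580}{1123} \approx -0.51647$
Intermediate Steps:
$U{\left(H \right)} = 6 + H$ ($U{\left(H \right)} = -2 + \left(H + 8\right) = -2 + \left(8 + H\right) = 6 + H$)
$\frac{-17592 + 20492}{c{\left(U{\left(-9 \right)} \right)} - 5612} = \frac{-17592 + 20492}{\left(6 - 9\right) - 5612} = \frac{2900}{-3 - 5612} = \frac{2900}{-5615} = 2900 \left(- \frac{1}{5615}\right) = - \frac{580}{1123}$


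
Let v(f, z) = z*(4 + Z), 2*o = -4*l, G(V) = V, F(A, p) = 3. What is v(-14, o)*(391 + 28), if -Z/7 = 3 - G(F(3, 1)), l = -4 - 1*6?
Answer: 33520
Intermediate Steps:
l = -10 (l = -4 - 6 = -10)
o = 20 (o = (-4*(-10))/2 = (½)*40 = 20)
Z = 0 (Z = -7*(3 - 1*3) = -7*(3 - 3) = -7*0 = 0)
v(f, z) = 4*z (v(f, z) = z*(4 + 0) = z*4 = 4*z)
v(-14, o)*(391 + 28) = (4*20)*(391 + 28) = 80*419 = 33520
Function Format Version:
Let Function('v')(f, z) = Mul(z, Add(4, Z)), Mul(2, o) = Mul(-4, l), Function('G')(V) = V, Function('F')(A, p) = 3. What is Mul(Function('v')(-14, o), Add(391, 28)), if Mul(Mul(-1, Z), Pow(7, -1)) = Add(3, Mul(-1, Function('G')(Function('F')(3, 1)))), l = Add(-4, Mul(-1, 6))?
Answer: 33520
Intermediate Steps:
l = -10 (l = Add(-4, -6) = -10)
o = 20 (o = Mul(Rational(1, 2), Mul(-4, -10)) = Mul(Rational(1, 2), 40) = 20)
Z = 0 (Z = Mul(-7, Add(3, Mul(-1, 3))) = Mul(-7, Add(3, -3)) = Mul(-7, 0) = 0)
Function('v')(f, z) = Mul(4, z) (Function('v')(f, z) = Mul(z, Add(4, 0)) = Mul(z, 4) = Mul(4, z))
Mul(Function('v')(-14, o), Add(391, 28)) = Mul(Mul(4, 20), Add(391, 28)) = Mul(80, 419) = 33520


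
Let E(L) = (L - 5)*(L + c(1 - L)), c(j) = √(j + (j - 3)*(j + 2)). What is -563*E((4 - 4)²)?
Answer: 2815*I*√5 ≈ 6294.5*I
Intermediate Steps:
c(j) = √(j + (-3 + j)*(2 + j))
E(L) = (-5 + L)*(L + √(-6 + (1 - L)²)) (E(L) = (L - 5)*(L + √(-6 + (1 - L)²)) = (-5 + L)*(L + √(-6 + (1 - L)²)))
-563*E((4 - 4)²) = -563*(((4 - 4)²)² - 5*(4 - 4)² - 5*√(-6 + (-1 + (4 - 4)²)²) + (4 - 4)²*√(-6 + (-1 + (4 - 4)²)²)) = -563*((0²)² - 5*0² - 5*√(-6 + (-1 + 0²)²) + 0²*√(-6 + (-1 + 0²)²)) = -563*(0² - 5*0 - 5*√(-6 + (-1 + 0)²) + 0*√(-6 + (-1 + 0)²)) = -563*(0 + 0 - 5*√(-6 + (-1)²) + 0*√(-6 + (-1)²)) = -563*(0 + 0 - 5*√(-6 + 1) + 0*√(-6 + 1)) = -563*(0 + 0 - 5*I*√5 + 0*√(-5)) = -563*(0 + 0 - 5*I*√5 + 0*(I*√5)) = -563*(0 + 0 - 5*I*√5 + 0) = -(-2815)*I*√5 = 2815*I*√5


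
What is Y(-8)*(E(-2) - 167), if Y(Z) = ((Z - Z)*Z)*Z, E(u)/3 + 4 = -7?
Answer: 0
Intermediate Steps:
E(u) = -33 (E(u) = -12 + 3*(-7) = -12 - 21 = -33)
Y(Z) = 0 (Y(Z) = (0*Z)*Z = 0*Z = 0)
Y(-8)*(E(-2) - 167) = 0*(-33 - 167) = 0*(-200) = 0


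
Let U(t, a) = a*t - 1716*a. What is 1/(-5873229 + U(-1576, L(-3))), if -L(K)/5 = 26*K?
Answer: -1/7157109 ≈ -1.3972e-7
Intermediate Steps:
L(K) = -130*K
U(t, a) = -1716*a + a*t
1/(-5873229 + U(-1576, L(-3))) = 1/(-5873229 + (-130*(-3))*(-1716 - 1576)) = 1/(-5873229 + 390*(-3292)) = 1/(-5873229 - 1283880) = 1/(-7157109) = -1/7157109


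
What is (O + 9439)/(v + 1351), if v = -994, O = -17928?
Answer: -8489/357 ≈ -23.779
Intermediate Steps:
(O + 9439)/(v + 1351) = (-17928 + 9439)/(-994 + 1351) = -8489/357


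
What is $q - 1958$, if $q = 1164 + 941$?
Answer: $147$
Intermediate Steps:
$q = 2105$
$q - 1958 = 2105 - 1958 = 147$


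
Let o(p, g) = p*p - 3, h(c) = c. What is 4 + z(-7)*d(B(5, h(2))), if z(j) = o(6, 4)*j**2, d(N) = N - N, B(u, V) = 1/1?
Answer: 4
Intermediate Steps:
B(u, V) = 1
o(p, g) = -3 + p**2 (o(p, g) = p**2 - 3 = -3 + p**2)
d(N) = 0
z(j) = 33*j**2 (z(j) = (-3 + 6**2)*j**2 = (-3 + 36)*j**2 = 33*j**2)
4 + z(-7)*d(B(5, h(2))) = 4 + (33*(-7)**2)*0 = 4 + (33*49)*0 = 4 + 1617*0 = 4 + 0 = 4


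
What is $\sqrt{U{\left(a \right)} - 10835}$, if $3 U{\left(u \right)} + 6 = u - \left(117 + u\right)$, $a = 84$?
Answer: $2 i \sqrt{2719} \approx 104.29 i$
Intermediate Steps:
$U{\left(u \right)} = -41$ ($U{\left(u \right)} = -2 + \frac{u - \left(117 + u\right)}{3} = -2 + \frac{1}{3} \left(-117\right) = -2 - 39 = -41$)
$\sqrt{U{\left(a \right)} - 10835} = \sqrt{-41 - 10835} = \sqrt{-10876} = 2 i \sqrt{2719}$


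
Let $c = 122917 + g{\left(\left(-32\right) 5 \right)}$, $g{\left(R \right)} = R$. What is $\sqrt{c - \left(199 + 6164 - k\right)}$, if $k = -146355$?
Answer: $3 i \sqrt{3329} \approx 173.09 i$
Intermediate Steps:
$c = 122757$ ($c = 122917 - 160 = 122757$)
$\sqrt{c - \left(199 + 6164 - k\right)} = \sqrt{122757 - \left(146554 + 6164\right)} = \sqrt{122757 - 152718} = \sqrt{-29961} = 3 i \sqrt{3329}$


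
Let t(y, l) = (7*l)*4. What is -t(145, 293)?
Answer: -8204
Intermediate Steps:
t(y, l) = 28*l
-t(145, 293) = -28*293 = -1*8204 = -8204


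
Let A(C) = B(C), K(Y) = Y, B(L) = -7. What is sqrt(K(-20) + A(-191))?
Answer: 3*I*sqrt(3) ≈ 5.1962*I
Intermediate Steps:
A(C) = -7
sqrt(K(-20) + A(-191)) = sqrt(-20 - 7) = sqrt(-27) = 3*I*sqrt(3)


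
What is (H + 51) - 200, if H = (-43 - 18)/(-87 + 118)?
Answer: -4680/31 ≈ -150.97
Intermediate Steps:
H = -61/31 ≈ -1.9677
(H + 51) - 200 = (-61/31 + 51) - 200 = 1520/31 - 200 = -4680/31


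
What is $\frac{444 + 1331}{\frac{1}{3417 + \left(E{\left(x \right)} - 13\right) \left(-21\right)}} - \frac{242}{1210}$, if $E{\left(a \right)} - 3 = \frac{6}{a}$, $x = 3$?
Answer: $\frac{31816874}{5} \approx 6.3634 \cdot 10^{6}$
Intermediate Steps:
$E{\left(a \right)} = 3 + \frac{6}{a}$
$\frac{444 + 1331}{\frac{1}{3417 + \left(E{\left(x \right)} - 13\right) \left(-21\right)}} - \frac{242}{1210} = \frac{444 + 1331}{\frac{1}{3417 + \left(\left(3 + \frac{6}{3}\right) - 13\right) \left(-21\right)}} - \frac{242}{1210} = \frac{1775}{\frac{1}{3417 + \left(\left(3 + 6 \cdot \frac{1}{3}\right) - 13\right) \left(-21\right)}} - \frac{1}{5} = \frac{1775}{\frac{1}{3417 + \left(\left(3 + 2\right) - 13\right) \left(-21\right)}} - \frac{1}{5} = \frac{1775}{\frac{1}{3417 + \left(5 - 13\right) \left(-21\right)}} - \frac{1}{5} = \frac{1775}{\frac{1}{3417 - -168}} - \frac{1}{5} = \frac{1775}{\frac{1}{3417 + 168}} - \frac{1}{5} = \frac{1775}{\frac{1}{3585}} - \frac{1}{5} = 1775 \frac{1}{\frac{1}{3585}} - \frac{1}{5} = 1775 \cdot 3585 - \frac{1}{5} = 6363375 - \frac{1}{5} = \frac{31816874}{5}$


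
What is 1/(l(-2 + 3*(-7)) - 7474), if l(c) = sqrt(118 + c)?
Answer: -7474/55860581 - sqrt(95)/55860581 ≈ -0.00013397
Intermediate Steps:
1/(l(-2 + 3*(-7)) - 7474) = 1/(sqrt(118 + (-2 + 3*(-7))) - 7474) = 1/(sqrt(118 + (-2 - 21)) - 7474) = 1/(sqrt(118 - 23) - 7474) = 1/(sqrt(95) - 7474) = 1/(-7474 + sqrt(95))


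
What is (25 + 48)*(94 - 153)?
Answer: -4307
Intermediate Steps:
(25 + 48)*(94 - 153) = 73*(-59) = -4307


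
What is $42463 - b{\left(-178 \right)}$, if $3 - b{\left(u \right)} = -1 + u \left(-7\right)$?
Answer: $43705$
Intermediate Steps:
$b{\left(u \right)} = 4 + 7 u$ ($b{\left(u \right)} = 3 - \left(-1 + u \left(-7\right)\right) = 3 - \left(-1 - 7 u\right) = 3 + \left(1 + 7 u\right) = 4 + 7 u$)
$42463 - b{\left(-178 \right)} = 42463 - \left(4 + 7 \left(-178\right)\right) = 42463 - \left(4 - 1246\right) = 42463 - -1242 = 42463 + 1242 = 43705$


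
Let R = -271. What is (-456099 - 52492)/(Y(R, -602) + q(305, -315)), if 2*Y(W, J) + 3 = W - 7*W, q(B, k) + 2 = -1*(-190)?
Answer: -1017182/1999 ≈ -508.85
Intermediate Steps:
q(B, k) = 188 (q(B, k) = -2 - 1*(-190) = -2 + 190 = 188)
Y(W, J) = -3/2 - 3*W (Y(W, J) = -3/2 + (W - 7*W)/2 = -3/2 + (-6*W)/2 = -3/2 - 3*W)
(-456099 - 52492)/(Y(R, -602) + q(305, -315)) = (-456099 - 52492)/((-3/2 - 3*(-271)) + 188) = -508591/((-3/2 + 813) + 188) = -508591/(1623/2 + 188) = -508591/1999/2 = -508591*2/1999 = -1017182/1999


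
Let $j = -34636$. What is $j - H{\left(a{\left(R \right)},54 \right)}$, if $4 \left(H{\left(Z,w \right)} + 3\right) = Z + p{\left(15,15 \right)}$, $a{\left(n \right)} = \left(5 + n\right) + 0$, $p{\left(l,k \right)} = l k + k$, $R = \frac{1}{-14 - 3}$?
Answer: $- \frac{589802}{17} \approx -34694.0$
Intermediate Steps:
$R = - \frac{1}{17}$ ($R = \frac{1}{-17} = - \frac{1}{17} \approx -0.058824$)
$p{\left(l,k \right)} = k + k l$ ($p{\left(l,k \right)} = k l + k = k + k l$)
$a{\left(n \right)} = 5 + n$
$H{\left(Z,w \right)} = 57 + \frac{Z}{4}$ ($H{\left(Z,w \right)} = -3 + \frac{Z + 15 \left(1 + 15\right)}{4} = -3 + \frac{Z + 15 \cdot 16}{4} = -3 + \frac{Z + 240}{4} = -3 + \frac{240 + Z}{4} = -3 + \left(60 + \frac{Z}{4}\right) = 57 + \frac{Z}{4}$)
$j - H{\left(a{\left(R \right)},54 \right)} = -34636 - \left(57 + \frac{5 - \frac{1}{17}}{4}\right) = -34636 - \left(57 + \frac{1}{4} \cdot \frac{84}{17}\right) = -34636 - \left(57 + \frac{21}{17}\right) = -34636 - \frac{990}{17} = - \frac{589802}{17}$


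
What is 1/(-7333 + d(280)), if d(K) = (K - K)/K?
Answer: -1/7333 ≈ -0.00013637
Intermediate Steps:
d(K) = 0 (d(K) = 0/K = 0)
1/(-7333 + d(280)) = 1/(-7333 + 0) = 1/(-7333) = -1/7333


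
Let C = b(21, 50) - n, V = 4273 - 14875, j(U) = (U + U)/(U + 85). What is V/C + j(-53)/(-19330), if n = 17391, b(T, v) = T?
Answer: 36443413/59691040 ≈ 0.61053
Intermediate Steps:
j(U) = 2*U/(85 + U) (j(U) = (2*U)/(85 + U) = 2*U/(85 + U))
V = -10602
C = -17370 (C = 21 - 1*17391 = 21 - 17391 = -17370)
V/C + j(-53)/(-19330) = -10602/(-17370) + (2*(-53)/(85 - 53))/(-19330) = -10602*(-1/17370) + (2*(-53)/32)*(-1/19330) = 589/965 + (2*(-53)*(1/32))*(-1/19330) = 589/965 - 53/16*(-1/19330) = 589/965 + 53/309280 = 36443413/59691040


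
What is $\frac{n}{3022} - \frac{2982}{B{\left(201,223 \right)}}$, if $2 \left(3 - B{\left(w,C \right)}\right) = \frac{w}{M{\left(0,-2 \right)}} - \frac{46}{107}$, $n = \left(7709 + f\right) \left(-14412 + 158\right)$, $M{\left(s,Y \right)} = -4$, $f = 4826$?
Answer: $- \frac{2171081915267}{36655349} \approx -59230.0$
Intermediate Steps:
$n = -178673890$ ($n = \left(7709 + 4826\right) \left(-14412 + 158\right) = 12535 \left(-14254\right) = -178673890$)
$B{\left(w,C \right)} = \frac{344}{107} + \frac{w}{8}$ ($B{\left(w,C \right)} = 3 - \frac{\frac{w}{-4} - \frac{46}{107}}{2} = 3 - \frac{w \left(- \frac{1}{4}\right) - \frac{46}{107}}{2} = 3 - \frac{- \frac{w}{4} - \frac{46}{107}}{2} = 3 - \frac{- \frac{46}{107} - \frac{w}{4}}{2} = 3 + \left(\frac{23}{107} + \frac{w}{8}\right) = \frac{344}{107} + \frac{w}{8}$)
$\frac{n}{3022} - \frac{2982}{B{\left(201,223 \right)}} = - \frac{178673890}{3022} - \frac{2982}{\frac{344}{107} + \frac{1}{8} \cdot 201} = \left(-178673890\right) \frac{1}{3022} - \frac{2982}{\frac{344}{107} + \frac{201}{8}} = - \frac{89336945}{1511} - \frac{2982}{\frac{24259}{856}} = - \frac{89336945}{1511} - \frac{2552592}{24259} = - \frac{2171081915267}{36655349}$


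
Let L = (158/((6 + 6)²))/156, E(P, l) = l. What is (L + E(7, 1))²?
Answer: 127938721/126157824 ≈ 1.0141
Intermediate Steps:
L = 79/11232 (L = (158/(12²))*(1/156) = (158/144)*(1/156) = (158*(1/144))*(1/156) = (79/72)*(1/156) = 79/11232 ≈ 0.0070335)
(L + E(7, 1))² = (79/11232 + 1)² = (11311/11232)² = 127938721/126157824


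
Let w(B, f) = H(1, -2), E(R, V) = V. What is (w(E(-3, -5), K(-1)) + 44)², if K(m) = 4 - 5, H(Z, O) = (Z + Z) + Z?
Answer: 2209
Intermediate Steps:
H(Z, O) = 3*Z (H(Z, O) = 2*Z + Z = 3*Z)
K(m) = -1
w(B, f) = 3 (w(B, f) = 3*1 = 3)
(w(E(-3, -5), K(-1)) + 44)² = (3 + 44)² = 47² = 2209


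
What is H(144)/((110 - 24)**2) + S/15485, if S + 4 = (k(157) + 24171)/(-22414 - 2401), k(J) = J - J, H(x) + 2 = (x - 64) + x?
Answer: 6028063241/202999213850 ≈ 0.029695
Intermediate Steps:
H(x) = -66 + 2*x (H(x) = -2 + ((x - 64) + x) = -2 + ((-64 + x) + x) = -2 + (-64 + 2*x) = -66 + 2*x)
k(J) = 0
S = -17633/3545 (S = -4 + (0 + 24171)/(-22414 - 2401) = -4 + 24171/(-24815) = -4 + 24171*(-1/24815) = -4 - 3453/3545 = -17633/3545 ≈ -4.9740)
H(144)/((110 - 24)**2) + S/15485 = (-66 + 2*144)/((110 - 24)**2) - 17633/3545/15485 = (-66 + 288)/(86**2) - 17633/3545*1/15485 = 222/7396 - 17633/54894325 = 222*(1/7396) - 17633/54894325 = 111/3698 - 17633/54894325 = 6028063241/202999213850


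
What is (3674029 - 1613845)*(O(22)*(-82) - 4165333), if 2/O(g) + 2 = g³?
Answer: -45678539000905944/5323 ≈ -8.5814e+12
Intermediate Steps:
O(g) = 2/(-2 + g³)
(3674029 - 1613845)*(O(22)*(-82) - 4165333) = (3674029 - 1613845)*((2/(-2 + 22³))*(-82) - 4165333) = 2060184*((2/(-2 + 10648))*(-82) - 4165333) = 2060184*((2/10646)*(-82) - 4165333) = 2060184*((2*(1/10646))*(-82) - 4165333) = 2060184*((1/5323)*(-82) - 4165333) = 2060184*(-82/5323 - 4165333) = 2060184*(-22172067641/5323) = -45678539000905944/5323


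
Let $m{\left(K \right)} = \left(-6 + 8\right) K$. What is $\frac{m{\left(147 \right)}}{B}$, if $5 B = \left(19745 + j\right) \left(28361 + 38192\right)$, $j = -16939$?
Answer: $\frac{735}{93373859} \approx 7.8716 \cdot 10^{-6}$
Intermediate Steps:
$m{\left(K \right)} = 2 K$
$B = \frac{186747718}{5}$ ($B = \frac{\left(19745 - 16939\right) \left(28361 + 38192\right)}{5} = \frac{2806 \cdot 66553}{5} = \frac{1}{5} \cdot 186747718 = \frac{186747718}{5} \approx 3.735 \cdot 10^{7}$)
$\frac{m{\left(147 \right)}}{B} = \frac{2 \cdot 147}{\frac{186747718}{5}} = 294 \cdot \frac{5}{186747718} = \frac{735}{93373859}$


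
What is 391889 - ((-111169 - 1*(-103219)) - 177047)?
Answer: 576886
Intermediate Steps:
391889 - ((-111169 - 1*(-103219)) - 177047) = 391889 - ((-111169 + 103219) - 177047) = 391889 - (-7950 - 177047) = 391889 - 1*(-184997) = 391889 + 184997 = 576886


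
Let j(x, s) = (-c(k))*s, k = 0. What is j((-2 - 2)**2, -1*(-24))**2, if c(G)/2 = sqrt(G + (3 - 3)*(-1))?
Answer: 0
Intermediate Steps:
c(G) = 2*sqrt(G) (c(G) = 2*sqrt(G + (3 - 3)*(-1)) = 2*sqrt(G + 0*(-1)) = 2*sqrt(G + 0) = 2*sqrt(G))
j(x, s) = 0 (j(x, s) = (-2*sqrt(0))*s = (-2*0)*s = (-1*0)*s = 0*s = 0)
j((-2 - 2)**2, -1*(-24))**2 = 0**2 = 0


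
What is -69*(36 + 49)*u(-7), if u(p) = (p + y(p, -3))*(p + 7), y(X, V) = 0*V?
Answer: 0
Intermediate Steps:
y(X, V) = 0
u(p) = p*(7 + p) (u(p) = (p + 0)*(p + 7) = p*(7 + p))
-69*(36 + 49)*u(-7) = -69*(36 + 49)*(-7*(7 - 7)) = -5865*(-7*0) = -5865*0 = -69*0 = 0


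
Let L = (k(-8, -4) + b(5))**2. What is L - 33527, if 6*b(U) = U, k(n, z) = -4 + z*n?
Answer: -1177043/36 ≈ -32696.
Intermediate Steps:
k(n, z) = -4 + n*z
b(U) = U/6
L = 29929/36 (L = ((-4 - 8*(-4)) + (1/6)*5)**2 = ((-4 + 32) + 5/6)**2 = (28 + 5/6)**2 = (173/6)**2 = 29929/36 ≈ 831.36)
L - 33527 = 29929/36 - 33527 = -1177043/36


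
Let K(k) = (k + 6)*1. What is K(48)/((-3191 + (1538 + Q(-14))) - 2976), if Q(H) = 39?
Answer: -1/85 ≈ -0.011765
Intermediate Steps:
K(k) = 6 + k (K(k) = (6 + k)*1 = 6 + k)
K(48)/((-3191 + (1538 + Q(-14))) - 2976) = (6 + 48)/((-3191 + (1538 + 39)) - 2976) = 54/((-3191 + 1577) - 2976) = 54/(-1614 - 2976) = 54/(-4590) = 54*(-1/4590) = -1/85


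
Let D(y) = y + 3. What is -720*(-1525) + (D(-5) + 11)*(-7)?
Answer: 1097937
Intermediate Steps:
D(y) = 3 + y
-720*(-1525) + (D(-5) + 11)*(-7) = -720*(-1525) + ((3 - 5) + 11)*(-7) = 1098000 + (-2 + 11)*(-7) = 1098000 + 9*(-7) = 1098000 - 63 = 1097937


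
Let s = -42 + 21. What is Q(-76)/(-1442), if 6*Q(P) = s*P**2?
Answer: 1444/103 ≈ 14.019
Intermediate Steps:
s = -21
Q(P) = -7*P**2/2 (Q(P) = (-21*P**2)/6 = -7*P**2/2)
Q(-76)/(-1442) = -7/2*(-76)**2/(-1442) = -7/2*5776*(-1/1442) = -20216*(-1/1442) = 1444/103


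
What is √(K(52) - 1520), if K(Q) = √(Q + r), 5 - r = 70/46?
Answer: √(-804080 + 46*√7337)/23 ≈ 38.892*I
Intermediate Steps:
r = 80/23 (r = 5 - 70/46 = 5 - 1*35/23 = 5 - 35/23 = 80/23 ≈ 3.4783)
K(Q) = √(80/23 + Q) (K(Q) = √(Q + 80/23) = √(80/23 + Q))
√(K(52) - 1520) = √(√(1840 + 529*52)/23 - 1520) = √(√(1840 + 27508)/23 - 1520) = √(√29348/23 - 1520) = √((2*√7337)/23 - 1520) = √(2*√7337/23 - 1520) = √(-1520 + 2*√7337/23)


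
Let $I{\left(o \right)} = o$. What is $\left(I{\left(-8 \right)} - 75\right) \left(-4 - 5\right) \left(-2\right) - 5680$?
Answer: $-7174$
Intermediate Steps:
$\left(I{\left(-8 \right)} - 75\right) \left(-4 - 5\right) \left(-2\right) - 5680 = \left(-8 - 75\right) \left(-4 - 5\right) \left(-2\right) - 5680 = - 83 \left(\left(-9\right) \left(-2\right)\right) - 5680 = \left(-83\right) 18 - 5680 = -1494 - 5680 = -7174$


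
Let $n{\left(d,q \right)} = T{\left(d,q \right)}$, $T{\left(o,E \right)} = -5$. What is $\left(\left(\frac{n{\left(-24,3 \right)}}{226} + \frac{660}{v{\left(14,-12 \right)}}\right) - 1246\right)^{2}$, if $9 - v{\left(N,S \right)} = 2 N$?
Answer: $\frac{30245369177241}{18438436} \approx 1.6403 \cdot 10^{6}$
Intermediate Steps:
$v{\left(N,S \right)} = 9 - 2 N$
$n{\left(d,q \right)} = -5$
$\left(\left(\frac{n{\left(-24,3 \right)}}{226} + \frac{660}{v{\left(14,-12 \right)}}\right) - 1246\right)^{2} = \left(\left(- \frac{5}{226} + \frac{660}{9 - 28}\right) - 1246\right)^{2} = \left(\left(\left(-5\right) \frac{1}{226} + \frac{660}{9 - 28}\right) - 1246\right)^{2} = \left(\left(- \frac{5}{226} + \frac{660}{-19}\right) - 1246\right)^{2} = \left(\left(- \frac{5}{226} + 660 \left(- \frac{1}{19}\right)\right) - 1246\right)^{2} = \left(\left(- \frac{5}{226} - \frac{660}{19}\right) - 1246\right)^{2} = \left(- \frac{149255}{4294} - 1246\right)^{2} = \left(- \frac{5499579}{4294}\right)^{2} = \frac{30245369177241}{18438436}$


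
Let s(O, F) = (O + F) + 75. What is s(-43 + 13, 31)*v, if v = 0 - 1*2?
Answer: -152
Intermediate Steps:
s(O, F) = 75 + F + O (s(O, F) = (F + O) + 75 = 75 + F + O)
v = -2 (v = 0 - 2 = -2)
s(-43 + 13, 31)*v = (75 + 31 + (-43 + 13))*(-2) = (75 + 31 - 30)*(-2) = 76*(-2) = -152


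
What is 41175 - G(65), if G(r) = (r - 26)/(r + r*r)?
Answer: 4529249/110 ≈ 41175.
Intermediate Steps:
G(r) = (-26 + r)/(r + r²)
41175 - G(65) = 41175 - (-26 + 65)/(65*(1 + 65)) = 41175 - 39/(65*66) = 41175 - 1*1/110 = 41175 - 1/110 = 4529249/110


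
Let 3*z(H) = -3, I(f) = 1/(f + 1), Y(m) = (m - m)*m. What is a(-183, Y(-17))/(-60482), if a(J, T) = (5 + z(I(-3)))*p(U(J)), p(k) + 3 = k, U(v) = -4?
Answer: 14/30241 ≈ 0.00046295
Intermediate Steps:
Y(m) = 0 (Y(m) = 0*m = 0)
I(f) = 1/(1 + f)
z(H) = -1 (z(H) = (1/3)*(-3) = -1)
p(k) = -3 + k
a(J, T) = -28 (a(J, T) = (5 - 1)*(-3 - 4) = 4*(-7) = -28)
a(-183, Y(-17))/(-60482) = -28/(-60482) = -28*(-1/60482) = 14/30241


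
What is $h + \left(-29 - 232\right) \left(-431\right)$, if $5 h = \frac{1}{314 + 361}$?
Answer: $\frac{379657126}{3375} \approx 1.1249 \cdot 10^{5}$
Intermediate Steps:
$h = \frac{1}{3375}$ ($h = \frac{1}{5 \left(314 + 361\right)} = \frac{1}{5 \cdot 675} = \frac{1}{5} \cdot \frac{1}{675} = \frac{1}{3375} \approx 0.0002963$)
$h + \left(-29 - 232\right) \left(-431\right) = \frac{1}{3375} + \left(-29 - 232\right) \left(-431\right) = \frac{1}{3375} - -112491 = \frac{1}{3375} + 112491 = \frac{379657126}{3375}$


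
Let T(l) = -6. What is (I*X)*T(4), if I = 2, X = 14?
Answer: -168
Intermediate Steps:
(I*X)*T(4) = (2*14)*(-6) = 28*(-6) = -168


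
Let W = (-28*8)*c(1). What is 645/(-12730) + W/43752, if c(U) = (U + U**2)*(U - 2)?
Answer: -562925/13924074 ≈ -0.040428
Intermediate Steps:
c(U) = (-2 + U)*(U + U**2) (c(U) = (U + U**2)*(-2 + U) = (-2 + U)*(U + U**2))
W = 448 (W = (-28*8)*(1*(-2 + 1**2 - 1*1)) = -224*(-2 + 1 - 1) = -224*(-2) = 448)
645/(-12730) + W/43752 = 645/(-12730) + 448/43752 = 645*(-1/12730) + 448*(1/43752) = -129/2546 + 56/5469 = -562925/13924074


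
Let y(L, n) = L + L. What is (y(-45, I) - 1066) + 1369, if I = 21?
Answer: 213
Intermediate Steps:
y(L, n) = 2*L
(y(-45, I) - 1066) + 1369 = (2*(-45) - 1066) + 1369 = (-90 - 1066) + 1369 = -1156 + 1369 = 213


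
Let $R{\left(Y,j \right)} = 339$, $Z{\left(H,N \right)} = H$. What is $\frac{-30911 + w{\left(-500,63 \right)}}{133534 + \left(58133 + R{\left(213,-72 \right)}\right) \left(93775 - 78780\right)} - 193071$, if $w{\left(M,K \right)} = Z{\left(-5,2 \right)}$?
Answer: $- \frac{84654024008135}{438460587} \approx -1.9307 \cdot 10^{5}$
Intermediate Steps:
$w{\left(M,K \right)} = -5$
$\frac{-30911 + w{\left(-500,63 \right)}}{133534 + \left(58133 + R{\left(213,-72 \right)}\right) \left(93775 - 78780\right)} - 193071 = \frac{-30911 - 5}{133534 + \left(58133 + 339\right) \left(93775 - 78780\right)} - 193071 = - \frac{30916}{133534 + 58472 \cdot 14995} - 193071 = - \frac{30916}{133534 + 876787640} - 193071 = - \frac{30916}{876921174} - 193071 = \left(-30916\right) \frac{1}{876921174} - 193071 = - \frac{15458}{438460587} - 193071 = - \frac{84654024008135}{438460587}$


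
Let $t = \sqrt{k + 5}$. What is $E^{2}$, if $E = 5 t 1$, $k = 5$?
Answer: $250$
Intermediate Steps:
$t = \sqrt{10}$ ($t = \sqrt{5 + 5} = \sqrt{10} \approx 3.1623$)
$E = 5 \sqrt{10}$ ($E = 5 \sqrt{10} \cdot 1 = 5 \sqrt{10} \approx 15.811$)
$E^{2} = \left(5 \sqrt{10}\right)^{2} = 250$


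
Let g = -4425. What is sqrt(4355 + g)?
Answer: I*sqrt(70) ≈ 8.3666*I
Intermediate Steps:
sqrt(4355 + g) = sqrt(4355 - 4425) = sqrt(-70) = I*sqrt(70)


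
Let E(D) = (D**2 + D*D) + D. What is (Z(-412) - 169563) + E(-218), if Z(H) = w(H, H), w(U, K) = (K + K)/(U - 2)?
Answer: -15469319/207 ≈ -74731.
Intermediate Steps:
w(U, K) = 2*K/(-2 + U) (w(U, K) = (2*K)/(-2 + U) = 2*K/(-2 + U))
Z(H) = 2*H/(-2 + H)
E(D) = D + 2*D**2 (E(D) = (D**2 + D**2) + D = 2*D**2 + D = D + 2*D**2)
(Z(-412) - 169563) + E(-218) = (2*(-412)/(-2 - 412) - 169563) - 218*(1 + 2*(-218)) = (2*(-412)/(-414) - 169563) - 218*(1 - 436) = (2*(-412)*(-1/414) - 169563) - 218*(-435) = (412/207 - 169563) + 94830 = -35099129/207 + 94830 = -15469319/207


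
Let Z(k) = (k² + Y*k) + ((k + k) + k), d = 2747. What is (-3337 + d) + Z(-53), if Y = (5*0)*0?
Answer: 2060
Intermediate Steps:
Y = 0 (Y = 0*0 = 0)
Z(k) = k² + 3*k (Z(k) = (k² + 0*k) + ((k + k) + k) = (k² + 0) + (2*k + k) = k² + 3*k)
(-3337 + d) + Z(-53) = (-3337 + 2747) - 53*(3 - 53) = -590 - 53*(-50) = -590 + 2650 = 2060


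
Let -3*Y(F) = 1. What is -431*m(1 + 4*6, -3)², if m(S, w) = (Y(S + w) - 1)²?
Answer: -110336/81 ≈ -1362.2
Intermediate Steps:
Y(F) = -⅓ (Y(F) = -⅓*1 = -⅓)
m(S, w) = 16/9 (m(S, w) = (-⅓ - 1)² = (-4/3)² = 16/9)
-431*m(1 + 4*6, -3)² = -431*(16/9)² = -431*256/81 = -110336/81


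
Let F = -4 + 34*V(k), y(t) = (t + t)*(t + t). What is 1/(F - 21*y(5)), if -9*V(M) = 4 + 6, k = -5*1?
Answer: -9/19276 ≈ -0.00046690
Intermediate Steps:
y(t) = 4*t² (y(t) = (2*t)*(2*t) = 4*t²)
k = -5
V(M) = -10/9 (V(M) = -(4 + 6)/9 = -⅑*10 = -10/9)
F = -376/9 (F = -4 + 34*(-10/9) = -4 - 340/9 = -376/9 ≈ -41.778)
1/(F - 21*y(5)) = 1/(-376/9 - 84*5²) = 1/(-376/9 - 84*25) = 1/(-376/9 - 21*100) = 1/(-376/9 - 2100) = 1/(-19276/9) = -9/19276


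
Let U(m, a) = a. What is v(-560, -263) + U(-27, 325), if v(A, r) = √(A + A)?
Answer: 325 + 4*I*√70 ≈ 325.0 + 33.466*I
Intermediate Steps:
v(A, r) = √2*√A (v(A, r) = √(2*A) = √2*√A)
v(-560, -263) + U(-27, 325) = √2*√(-560) + 325 = √2*(4*I*√35) + 325 = 4*I*√70 + 325 = 325 + 4*I*√70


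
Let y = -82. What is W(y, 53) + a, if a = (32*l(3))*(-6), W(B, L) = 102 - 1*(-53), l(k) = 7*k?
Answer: -3877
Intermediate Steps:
W(B, L) = 155 (W(B, L) = 102 + 53 = 155)
a = -4032 (a = (32*(7*3))*(-6) = (32*21)*(-6) = 672*(-6) = -4032)
W(y, 53) + a = 155 - 4032 = -3877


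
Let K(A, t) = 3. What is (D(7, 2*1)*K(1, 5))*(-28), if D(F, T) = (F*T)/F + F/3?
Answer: -364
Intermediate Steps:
D(F, T) = T + F/3 (D(F, T) = T + F*(⅓) = T + F/3)
(D(7, 2*1)*K(1, 5))*(-28) = ((2*1 + (⅓)*7)*3)*(-28) = ((2 + 7/3)*3)*(-28) = ((13/3)*3)*(-28) = 13*(-28) = -364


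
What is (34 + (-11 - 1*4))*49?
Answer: 931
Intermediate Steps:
(34 + (-11 - 1*4))*49 = (34 + (-11 - 4))*49 = (34 - 15)*49 = 19*49 = 931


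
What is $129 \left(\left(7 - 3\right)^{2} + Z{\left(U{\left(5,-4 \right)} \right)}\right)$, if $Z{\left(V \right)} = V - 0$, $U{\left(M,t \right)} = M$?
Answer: $2709$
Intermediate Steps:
$Z{\left(V \right)} = V$ ($Z{\left(V \right)} = V + 0 = V$)
$129 \left(\left(7 - 3\right)^{2} + Z{\left(U{\left(5,-4 \right)} \right)}\right) = 129 \left(\left(7 - 3\right)^{2} + 5\right) = 129 \left(4^{2} + 5\right) = 129 \left(16 + 5\right) = 129 \cdot 21 = 2709$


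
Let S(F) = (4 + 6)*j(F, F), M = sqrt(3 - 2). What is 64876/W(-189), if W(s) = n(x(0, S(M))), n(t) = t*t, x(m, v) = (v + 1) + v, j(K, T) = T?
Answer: 1324/9 ≈ 147.11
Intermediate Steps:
M = 1 (M = sqrt(1) = 1)
S(F) = 10*F (S(F) = (4 + 6)*F = 10*F)
x(m, v) = 1 + 2*v (x(m, v) = (1 + v) + v = 1 + 2*v)
n(t) = t**2
W(s) = 441 (W(s) = (1 + 2*(10*1))**2 = (1 + 2*10)**2 = (1 + 20)**2 = 21**2 = 441)
64876/W(-189) = 64876/441 = 64876*(1/441) = 1324/9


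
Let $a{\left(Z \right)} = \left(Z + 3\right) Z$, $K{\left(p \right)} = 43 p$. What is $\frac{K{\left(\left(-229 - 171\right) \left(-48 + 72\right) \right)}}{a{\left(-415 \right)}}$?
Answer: $- \frac{20640}{8549} \approx -2.4143$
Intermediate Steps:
$a{\left(Z \right)} = Z \left(3 + Z\right)$ ($a{\left(Z \right)} = \left(3 + Z\right) Z = Z \left(3 + Z\right)$)
$\frac{K{\left(\left(-229 - 171\right) \left(-48 + 72\right) \right)}}{a{\left(-415 \right)}} = \frac{43 \left(-229 - 171\right) \left(-48 + 72\right)}{\left(-415\right) \left(3 - 415\right)} = \frac{43 \left(\left(-400\right) 24\right)}{\left(-415\right) \left(-412\right)} = \frac{43 \left(-9600\right)}{170980} = \left(-412800\right) \frac{1}{170980} = - \frac{20640}{8549}$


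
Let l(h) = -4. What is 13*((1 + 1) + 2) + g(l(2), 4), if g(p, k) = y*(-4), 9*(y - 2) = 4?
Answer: 380/9 ≈ 42.222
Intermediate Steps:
y = 22/9 (y = 2 + (1/9)*4 = 2 + 4/9 = 22/9 ≈ 2.4444)
g(p, k) = -88/9 (g(p, k) = (22/9)*(-4) = -88/9)
13*((1 + 1) + 2) + g(l(2), 4) = 13*((1 + 1) + 2) - 88/9 = 13*(2 + 2) - 88/9 = 13*4 - 88/9 = 52 - 88/9 = 380/9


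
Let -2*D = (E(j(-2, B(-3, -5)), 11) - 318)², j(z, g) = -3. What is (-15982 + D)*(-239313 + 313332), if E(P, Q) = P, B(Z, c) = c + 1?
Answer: -9992935095/2 ≈ -4.9965e+9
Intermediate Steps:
B(Z, c) = 1 + c
D = -103041/2 (D = -(-3 - 318)²/2 = -½*(-321)² = -½*103041 = -103041/2 ≈ -51521.)
(-15982 + D)*(-239313 + 313332) = (-15982 - 103041/2)*(-239313 + 313332) = -135005/2*74019 = -9992935095/2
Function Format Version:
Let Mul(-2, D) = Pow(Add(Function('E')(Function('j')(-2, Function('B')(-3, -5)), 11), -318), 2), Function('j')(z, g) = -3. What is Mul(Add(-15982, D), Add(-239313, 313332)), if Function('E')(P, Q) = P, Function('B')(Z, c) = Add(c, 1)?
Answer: Rational(-9992935095, 2) ≈ -4.9965e+9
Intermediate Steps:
Function('B')(Z, c) = Add(1, c)
D = Rational(-103041, 2) (D = Mul(Rational(-1, 2), Pow(Add(-3, -318), 2)) = Mul(Rational(-1, 2), Pow(-321, 2)) = Mul(Rational(-1, 2), 103041) = Rational(-103041, 2) ≈ -51521.)
Mul(Add(-15982, D), Add(-239313, 313332)) = Mul(Add(-15982, Rational(-103041, 2)), Add(-239313, 313332)) = Mul(Rational(-135005, 2), 74019) = Rational(-9992935095, 2)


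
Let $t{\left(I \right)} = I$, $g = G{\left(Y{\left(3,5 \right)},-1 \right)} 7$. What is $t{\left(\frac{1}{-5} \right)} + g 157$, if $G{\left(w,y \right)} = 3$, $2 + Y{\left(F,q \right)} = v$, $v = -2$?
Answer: $\frac{16484}{5} \approx 3296.8$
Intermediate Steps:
$Y{\left(F,q \right)} = -4$ ($Y{\left(F,q \right)} = -2 - 2 = -4$)
$g = 21$ ($g = 3 \cdot 7 = 21$)
$t{\left(\frac{1}{-5} \right)} + g 157 = \frac{1}{-5} + 21 \cdot 157 = - \frac{1}{5} + 3297 = \frac{16484}{5}$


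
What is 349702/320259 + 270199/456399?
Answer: 4318198327/2564313813 ≈ 1.6840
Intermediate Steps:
349702/320259 + 270199/456399 = 349702*(1/320259) + 270199*(1/456399) = 349702/320259 + 14221/24021 = 4318198327/2564313813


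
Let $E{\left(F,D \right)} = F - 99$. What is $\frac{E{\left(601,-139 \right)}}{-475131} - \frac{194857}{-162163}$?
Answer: $\frac{92501195441}{77048668353} \approx 1.2006$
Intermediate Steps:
$E{\left(F,D \right)} = -99 + F$ ($E{\left(F,D \right)} = F - 99 = -99 + F$)
$\frac{E{\left(601,-139 \right)}}{-475131} - \frac{194857}{-162163} = \frac{-99 + 601}{-475131} - \frac{194857}{-162163} = 502 \left(- \frac{1}{475131}\right) - - \frac{194857}{162163} = - \frac{502}{475131} + \frac{194857}{162163} = \frac{92501195441}{77048668353}$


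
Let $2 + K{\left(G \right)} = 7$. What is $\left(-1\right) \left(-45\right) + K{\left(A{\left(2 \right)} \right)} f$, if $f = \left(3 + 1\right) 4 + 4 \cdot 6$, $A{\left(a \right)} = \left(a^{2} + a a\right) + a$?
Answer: $245$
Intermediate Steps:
$A{\left(a \right)} = a + 2 a^{2}$ ($A{\left(a \right)} = \left(a^{2} + a^{2}\right) + a = 2 a^{2} + a = a + 2 a^{2}$)
$K{\left(G \right)} = 5$ ($K{\left(G \right)} = -2 + 7 = 5$)
$f = 40$ ($f = 4 \cdot 4 + 24 = 16 + 24 = 40$)
$\left(-1\right) \left(-45\right) + K{\left(A{\left(2 \right)} \right)} f = \left(-1\right) \left(-45\right) + 5 \cdot 40 = 45 + 200 = 245$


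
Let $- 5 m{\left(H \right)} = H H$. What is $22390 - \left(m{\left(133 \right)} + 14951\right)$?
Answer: $\frac{54884}{5} \approx 10977.0$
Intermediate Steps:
$m{\left(H \right)} = - \frac{H^{2}}{5}$ ($m{\left(H \right)} = - \frac{H H}{5} = - \frac{H^{2}}{5}$)
$22390 - \left(m{\left(133 \right)} + 14951\right) = 22390 - \left(- \frac{133^{2}}{5} + 14951\right) = 22390 - \left(\left(- \frac{1}{5}\right) 17689 + 14951\right) = 22390 - \left(- \frac{17689}{5} + 14951\right) = 22390 - \frac{57066}{5} = \frac{54884}{5}$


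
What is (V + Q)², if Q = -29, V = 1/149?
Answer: 18662400/22201 ≈ 840.61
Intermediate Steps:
V = 1/149 ≈ 0.0067114
(V + Q)² = (1/149 - 29)² = (-4320/149)² = 18662400/22201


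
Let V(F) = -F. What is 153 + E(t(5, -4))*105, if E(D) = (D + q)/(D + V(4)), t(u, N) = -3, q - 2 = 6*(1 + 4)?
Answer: -282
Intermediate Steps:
q = 32 (q = 2 + 6*(1 + 4) = 2 + 6*5 = 2 + 30 = 32)
E(D) = (32 + D)/(-4 + D) (E(D) = (D + 32)/(D - 1*4) = (32 + D)/(D - 4) = (32 + D)/(-4 + D))
153 + E(t(5, -4))*105 = 153 + ((32 - 3)/(-4 - 3))*105 = 153 + (29/(-7))*105 = 153 - 1/7*29*105 = 153 - 29/7*105 = 153 - 435 = -282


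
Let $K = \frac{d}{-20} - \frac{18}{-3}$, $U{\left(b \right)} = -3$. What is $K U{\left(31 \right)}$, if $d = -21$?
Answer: $- \frac{423}{20} \approx -21.15$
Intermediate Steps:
$K = \frac{141}{20}$ ($K = - \frac{21}{-20} - \frac{18}{-3} = \left(-21\right) \left(- \frac{1}{20}\right) - -6 = \frac{21}{20} + 6 = \frac{141}{20} \approx 7.05$)
$K U{\left(31 \right)} = \frac{141}{20} \left(-3\right) = - \frac{423}{20}$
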